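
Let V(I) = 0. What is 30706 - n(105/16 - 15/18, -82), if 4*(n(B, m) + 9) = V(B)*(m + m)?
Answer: 30715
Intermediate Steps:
n(B, m) = -9 (n(B, m) = -9 + (0*(m + m))/4 = -9 + (0*(2*m))/4 = -9 + (¼)*0 = -9 + 0 = -9)
30706 - n(105/16 - 15/18, -82) = 30706 - 1*(-9) = 30706 + 9 = 30715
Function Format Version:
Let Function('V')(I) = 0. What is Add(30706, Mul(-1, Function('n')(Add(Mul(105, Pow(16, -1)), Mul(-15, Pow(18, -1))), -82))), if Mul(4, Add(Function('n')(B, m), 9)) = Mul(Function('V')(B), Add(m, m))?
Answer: 30715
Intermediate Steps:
Function('n')(B, m) = -9 (Function('n')(B, m) = Add(-9, Mul(Rational(1, 4), Mul(0, Add(m, m)))) = Add(-9, Mul(Rational(1, 4), Mul(0, Mul(2, m)))) = Add(-9, Mul(Rational(1, 4), 0)) = Add(-9, 0) = -9)
Add(30706, Mul(-1, Function('n')(Add(Mul(105, Pow(16, -1)), Mul(-15, Pow(18, -1))), -82))) = Add(30706, Mul(-1, -9)) = Add(30706, 9) = 30715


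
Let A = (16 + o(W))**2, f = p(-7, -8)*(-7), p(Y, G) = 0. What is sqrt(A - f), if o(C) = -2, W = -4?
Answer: 14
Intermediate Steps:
f = 0 (f = 0*(-7) = 0)
A = 196 (A = (16 - 2)**2 = 14**2 = 196)
sqrt(A - f) = sqrt(196 - 1*0) = sqrt(196 + 0) = sqrt(196) = 14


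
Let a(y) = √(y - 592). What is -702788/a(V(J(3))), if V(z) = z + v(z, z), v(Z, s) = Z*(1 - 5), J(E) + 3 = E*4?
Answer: 702788*I*√619/619 ≈ 28247.0*I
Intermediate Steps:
J(E) = -3 + 4*E (J(E) = -3 + E*4 = -3 + 4*E)
v(Z, s) = -4*Z (v(Z, s) = Z*(-4) = -4*Z)
V(z) = -3*z (V(z) = z - 4*z = -3*z)
a(y) = √(-592 + y)
-702788/a(V(J(3))) = -702788/√(-592 - 3*(-3 + 4*3)) = -702788/√(-592 - 3*(-3 + 12)) = -702788/√(-592 - 3*9) = -702788/√(-592 - 27) = -702788*(-I*√619/619) = -(-702788)*I*√619/619 = 702788*I*√619/619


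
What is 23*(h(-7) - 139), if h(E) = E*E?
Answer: -2070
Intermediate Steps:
h(E) = E²
23*(h(-7) - 139) = 23*((-7)² - 139) = 23*(49 - 139) = 23*(-90) = -2070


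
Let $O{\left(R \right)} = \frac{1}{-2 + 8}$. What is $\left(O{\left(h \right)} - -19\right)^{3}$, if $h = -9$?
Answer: $\frac{1520875}{216} \approx 7041.1$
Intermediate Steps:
$O{\left(R \right)} = \frac{1}{6}$
$\left(O{\left(h \right)} - -19\right)^{3} = \left(\frac{1}{6} - -19\right)^{3} = \left(\frac{1}{6} + 19\right)^{3} = \left(\frac{115}{6}\right)^{3} = \frac{1520875}{216}$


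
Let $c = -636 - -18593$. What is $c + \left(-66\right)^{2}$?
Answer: $22313$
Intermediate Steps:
$c = 17957$ ($c = -636 + 18593 = 17957$)
$c + \left(-66\right)^{2} = 17957 + \left(-66\right)^{2} = 17957 + 4356 = 22313$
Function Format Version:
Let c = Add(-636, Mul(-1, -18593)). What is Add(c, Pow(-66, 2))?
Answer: 22313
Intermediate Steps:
c = 17957 (c = Add(-636, 18593) = 17957)
Add(c, Pow(-66, 2)) = Add(17957, Pow(-66, 2)) = Add(17957, 4356) = 22313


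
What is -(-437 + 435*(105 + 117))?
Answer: -96133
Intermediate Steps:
-(-437 + 435*(105 + 117)) = -(-437 + 435*222) = -(-437 + 96570) = -1*96133 = -96133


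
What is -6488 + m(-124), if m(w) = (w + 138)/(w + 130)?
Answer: -19457/3 ≈ -6485.7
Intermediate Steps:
m(w) = (138 + w)/(130 + w)
-6488 + m(-124) = -6488 + (138 - 124)/(130 - 124) = -6488 + 14/6 = -6488 + (⅙)*14 = -6488 + 7/3 = -19457/3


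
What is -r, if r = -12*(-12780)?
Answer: -153360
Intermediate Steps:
r = 153360
-r = -1*153360 = -153360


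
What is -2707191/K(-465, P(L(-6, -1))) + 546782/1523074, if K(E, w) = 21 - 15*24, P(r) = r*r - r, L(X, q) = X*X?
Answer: 687239597372/86053681 ≈ 7986.2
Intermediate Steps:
L(X, q) = X**2
P(r) = r**2 - r
K(E, w) = -339 (K(E, w) = 21 - 360 = -339)
-2707191/K(-465, P(L(-6, -1))) + 546782/1523074 = -2707191/(-339) + 546782/1523074 = -2707191*(-1/339) + 546782*(1/1523074) = 902397/113 + 273391/761537 = 687239597372/86053681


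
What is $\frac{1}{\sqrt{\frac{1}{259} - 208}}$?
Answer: $- \frac{i \sqrt{13952589}}{53871} \approx - 0.069338 i$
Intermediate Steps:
$\frac{1}{\sqrt{\frac{1}{259} - 208}} = \frac{1}{\sqrt{- \frac{53871}{259}}} = \frac{1}{\frac{1}{259} i \sqrt{13952589}} = - \frac{i \sqrt{13952589}}{53871}$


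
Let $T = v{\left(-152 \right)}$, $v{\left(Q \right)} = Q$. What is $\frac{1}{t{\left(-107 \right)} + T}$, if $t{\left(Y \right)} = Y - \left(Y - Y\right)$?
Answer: $- \frac{1}{259} \approx -0.003861$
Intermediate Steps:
$T = -152$
$t{\left(Y \right)} = Y$ ($t{\left(Y \right)} = Y - 0 = Y + 0 = Y$)
$\frac{1}{t{\left(-107 \right)} + T} = \frac{1}{-107 - 152} = \frac{1}{-259} = - \frac{1}{259}$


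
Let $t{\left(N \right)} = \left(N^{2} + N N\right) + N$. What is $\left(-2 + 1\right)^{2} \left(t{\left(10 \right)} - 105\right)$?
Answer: $105$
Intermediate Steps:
$t{\left(N \right)} = N + 2 N^{2}$ ($t{\left(N \right)} = \left(N^{2} + N^{2}\right) + N = 2 N^{2} + N = N + 2 N^{2}$)
$\left(-2 + 1\right)^{2} \left(t{\left(10 \right)} - 105\right) = \left(-2 + 1\right)^{2} \left(10 \left(1 + 2 \cdot 10\right) - 105\right) = \left(-1\right)^{2} \left(10 \left(1 + 20\right) - 105\right) = 1 \left(10 \cdot 21 - 105\right) = 1 \left(210 - 105\right) = 1 \cdot 105 = 105$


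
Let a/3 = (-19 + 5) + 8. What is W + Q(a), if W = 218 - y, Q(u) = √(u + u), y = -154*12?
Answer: 2066 + 6*I ≈ 2066.0 + 6.0*I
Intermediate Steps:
y = -1848
a = -18 (a = 3*((-19 + 5) + 8) = 3*(-14 + 8) = 3*(-6) = -18)
Q(u) = √2*√u (Q(u) = √(2*u) = √2*√u)
W = 2066 (W = 218 - 1*(-1848) = 218 + 1848 = 2066)
W + Q(a) = 2066 + √2*√(-18) = 2066 + √2*(3*I*√2) = 2066 + 6*I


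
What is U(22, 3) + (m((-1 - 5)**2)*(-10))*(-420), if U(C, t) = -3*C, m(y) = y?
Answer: 151134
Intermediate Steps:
U(22, 3) + (m((-1 - 5)**2)*(-10))*(-420) = -3*22 + ((-1 - 5)**2*(-10))*(-420) = -66 + ((-6)**2*(-10))*(-420) = -66 + (36*(-10))*(-420) = -66 - 360*(-420) = -66 + 151200 = 151134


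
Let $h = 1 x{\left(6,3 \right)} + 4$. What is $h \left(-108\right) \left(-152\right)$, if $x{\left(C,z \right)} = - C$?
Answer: $-32832$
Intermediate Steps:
$h = -2$ ($h = 1 \left(\left(-1\right) 6\right) + 4 = 1 \left(-6\right) + 4 = -6 + 4 = -2$)
$h \left(-108\right) \left(-152\right) = \left(-2\right) \left(-108\right) \left(-152\right) = 216 \left(-152\right) = -32832$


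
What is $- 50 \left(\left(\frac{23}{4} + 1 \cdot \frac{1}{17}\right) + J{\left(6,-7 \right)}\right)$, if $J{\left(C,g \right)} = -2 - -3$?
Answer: $- \frac{11575}{34} \approx -340.44$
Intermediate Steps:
$J{\left(C,g \right)} = 1$ ($J{\left(C,g \right)} = -2 + 3 = 1$)
$- 50 \left(\left(\frac{23}{4} + 1 \cdot \frac{1}{17}\right) + J{\left(6,-7 \right)}\right) = - 50 \left(\left(\frac{23}{4} + 1 \cdot \frac{1}{17}\right) + 1\right) = - 50 \left(\left(23 \cdot \frac{1}{4} + 1 \cdot \frac{1}{17}\right) + 1\right) = - 50 \left(\left(\frac{23}{4} + \frac{1}{17}\right) + 1\right) = - 50 \left(\frac{395}{68} + 1\right) = \left(-50\right) \frac{463}{68} = - \frac{11575}{34}$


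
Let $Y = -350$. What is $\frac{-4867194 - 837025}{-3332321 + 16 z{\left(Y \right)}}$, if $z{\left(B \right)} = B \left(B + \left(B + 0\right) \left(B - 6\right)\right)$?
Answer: $\frac{5704219}{699132321} \approx 0.008159$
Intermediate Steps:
$z{\left(B \right)} = B \left(B + B \left(-6 + B\right)\right)$
$\frac{-4867194 - 837025}{-3332321 + 16 z{\left(Y \right)}} = \frac{-4867194 - 837025}{-3332321 + 16 \left(-350\right)^{2} \left(-5 - 350\right)} = - \frac{5704219}{-3332321 + 16 \cdot 122500 \left(-355\right)} = - \frac{5704219}{-3332321 + 16 \left(-43487500\right)} = - \frac{5704219}{-3332321 - 695800000} = - \frac{5704219}{-699132321} = \left(-5704219\right) \left(- \frac{1}{699132321}\right) = \frac{5704219}{699132321}$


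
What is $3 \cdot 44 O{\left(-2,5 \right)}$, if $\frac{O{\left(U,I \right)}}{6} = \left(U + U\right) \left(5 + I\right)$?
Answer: $-31680$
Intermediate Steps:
$O{\left(U,I \right)} = 12 U \left(5 + I\right)$ ($O{\left(U,I \right)} = 6 \left(U + U\right) \left(5 + I\right) = 6 \cdot 2 U \left(5 + I\right) = 12 U \left(5 + I\right)$)
$3 \cdot 44 O{\left(-2,5 \right)} = 3 \cdot 44 \cdot 12 \left(-2\right) \left(5 + 5\right) = 132 \cdot 12 \left(-2\right) 10 = 132 \left(-240\right) = -31680$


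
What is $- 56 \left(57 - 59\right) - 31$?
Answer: $81$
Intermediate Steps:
$- 56 \left(57 - 59\right) - 31 = \left(-56\right) \left(-2\right) - 31 = 112 - 31 = 81$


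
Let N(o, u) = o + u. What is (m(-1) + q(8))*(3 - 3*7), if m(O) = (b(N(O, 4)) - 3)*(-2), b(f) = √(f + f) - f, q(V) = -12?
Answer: 36*√6 ≈ 88.182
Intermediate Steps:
b(f) = -f + √2*√f (b(f) = √(2*f) - f = √2*√f - f = -f + √2*√f)
m(O) = 14 + 2*O - 2*√2*√(4 + O) (m(O) = ((-(O + 4) + √2*√(O + 4)) - 3)*(-2) = ((-(4 + O) + √2*√(4 + O)) - 3)*(-2) = (((-4 - O) + √2*√(4 + O)) - 3)*(-2) = ((-4 - O + √2*√(4 + O)) - 3)*(-2) = (-7 - O + √2*√(4 + O))*(-2) = 14 + 2*O - 2*√2*√(4 + O))
(m(-1) + q(8))*(3 - 3*7) = ((14 - 2*√(8 + 2*(-1)) + 2*(-1)) - 12)*(3 - 3*7) = ((14 - 2*√(8 - 2) - 2) - 12)*(3 - 21) = ((14 - 2*√6 - 2) - 12)*(-18) = ((12 - 2*√6) - 12)*(-18) = -2*√6*(-18) = 36*√6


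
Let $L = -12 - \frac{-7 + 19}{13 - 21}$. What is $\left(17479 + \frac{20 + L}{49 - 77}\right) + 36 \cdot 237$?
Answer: $\frac{1456597}{56} \approx 26011.0$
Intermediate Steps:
$L = - \frac{21}{2}$ ($L = -12 - \frac{12}{-8} = -12 - 12 \left(- \frac{1}{8}\right) = -12 - - \frac{3}{2} = -12 + \frac{3}{2} = - \frac{21}{2} \approx -10.5$)
$\left(17479 + \frac{20 + L}{49 - 77}\right) + 36 \cdot 237 = \left(17479 + \frac{20 - \frac{21}{2}}{49 - 77}\right) + 36 \cdot 237 = \left(17479 + \frac{1}{-28} \cdot \frac{19}{2}\right) + 8532 = \left(17479 - \frac{19}{56}\right) + 8532 = \frac{978805}{56} + 8532 = \frac{1456597}{56}$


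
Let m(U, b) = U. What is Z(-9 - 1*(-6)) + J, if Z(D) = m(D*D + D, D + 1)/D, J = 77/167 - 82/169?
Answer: -57127/28223 ≈ -2.0241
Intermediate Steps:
J = -681/28223 (J = 77*(1/167) - 82*1/169 = 77/167 - 82/169 = -681/28223 ≈ -0.024129)
Z(D) = (D + D²)/D (Z(D) = (D*D + D)/D = (D² + D)/D = (D + D²)/D)
Z(-9 - 1*(-6)) + J = (1 + (-9 - 1*(-6))) - 681/28223 = (1 + (-9 + 6)) - 681/28223 = (1 - 3) - 681/28223 = -2 - 681/28223 = -57127/28223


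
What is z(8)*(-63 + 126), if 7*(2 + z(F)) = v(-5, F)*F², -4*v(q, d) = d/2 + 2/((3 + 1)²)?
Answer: -720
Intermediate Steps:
v(q, d) = -1/32 - d/8 (v(q, d) = -(d/2 + 2/((3 + 1)²))/4 = -(d*(½) + 2/(4²))/4 = -(d/2 + 2/16)/4 = -(d/2 + 2*(1/16))/4 = -(d/2 + ⅛)/4 = -(⅛ + d/2)/4 = -1/32 - d/8)
z(F) = -2 + F²*(-1/32 - F/8)/7 (z(F) = -2 + ((-1/32 - F/8)*F²)/7 = -2 + (F²*(-1/32 - F/8))/7 = -2 + F²*(-1/32 - F/8)/7)
z(8)*(-63 + 126) = (-2 - 1/224*8²*(1 + 4*8))*(-63 + 126) = (-2 - 1/224*64*(1 + 32))*63 = (-2 - 1/224*64*33)*63 = (-2 - 66/7)*63 = -80/7*63 = -720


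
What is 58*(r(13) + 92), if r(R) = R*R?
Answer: 15138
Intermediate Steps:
r(R) = R**2
58*(r(13) + 92) = 58*(13**2 + 92) = 58*(169 + 92) = 58*261 = 15138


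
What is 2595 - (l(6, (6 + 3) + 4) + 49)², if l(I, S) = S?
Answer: -1249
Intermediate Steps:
2595 - (l(6, (6 + 3) + 4) + 49)² = 2595 - (((6 + 3) + 4) + 49)² = 2595 - ((9 + 4) + 49)² = 2595 - (13 + 49)² = 2595 - 1*62² = 2595 - 1*3844 = 2595 - 3844 = -1249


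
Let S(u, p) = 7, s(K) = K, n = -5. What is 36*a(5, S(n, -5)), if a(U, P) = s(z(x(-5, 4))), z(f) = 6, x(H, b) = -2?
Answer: 216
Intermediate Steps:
a(U, P) = 6
36*a(5, S(n, -5)) = 36*6 = 216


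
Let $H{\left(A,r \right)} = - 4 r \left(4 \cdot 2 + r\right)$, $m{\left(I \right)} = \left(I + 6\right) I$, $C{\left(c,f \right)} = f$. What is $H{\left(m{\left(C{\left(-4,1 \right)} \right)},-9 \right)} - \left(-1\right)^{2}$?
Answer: $-37$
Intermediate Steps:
$m{\left(I \right)} = I \left(6 + I\right)$ ($m{\left(I \right)} = \left(6 + I\right) I = I \left(6 + I\right)$)
$H{\left(A,r \right)} = - 4 r \left(8 + r\right)$
$H{\left(m{\left(C{\left(-4,1 \right)} \right)},-9 \right)} - \left(-1\right)^{2} = \left(-4\right) \left(-9\right) \left(8 - 9\right) - \left(-1\right)^{2} = \left(-4\right) \left(-9\right) \left(-1\right) - 1 = -36 - 1 = -37$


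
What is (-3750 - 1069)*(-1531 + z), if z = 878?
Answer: 3146807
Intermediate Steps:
(-3750 - 1069)*(-1531 + z) = (-3750 - 1069)*(-1531 + 878) = -4819*(-653) = 3146807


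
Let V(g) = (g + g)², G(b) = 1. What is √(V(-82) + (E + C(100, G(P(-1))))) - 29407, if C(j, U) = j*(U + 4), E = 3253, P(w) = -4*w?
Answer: -29407 + √30649 ≈ -29232.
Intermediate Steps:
C(j, U) = j*(4 + U)
V(g) = 4*g² (V(g) = (2*g)² = 4*g²)
√(V(-82) + (E + C(100, G(P(-1))))) - 29407 = √(4*(-82)² + (3253 + 100*(4 + 1))) - 29407 = √(4*6724 + (3253 + 100*5)) - 29407 = √(26896 + (3253 + 500)) - 29407 = √(26896 + 3753) - 29407 = √30649 - 29407 = -29407 + √30649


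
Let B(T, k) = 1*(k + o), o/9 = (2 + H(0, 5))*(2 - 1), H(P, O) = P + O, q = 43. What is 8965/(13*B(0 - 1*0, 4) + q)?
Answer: 8965/914 ≈ 9.8085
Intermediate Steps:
H(P, O) = O + P
o = 63 (o = 9*((2 + (5 + 0))*(2 - 1)) = 9*((2 + 5)*1) = 9*(7*1) = 9*7 = 63)
B(T, k) = 63 + k (B(T, k) = 1*(k + 63) = 1*(63 + k) = 63 + k)
8965/(13*B(0 - 1*0, 4) + q) = 8965/(13*(63 + 4) + 43) = 8965/(13*67 + 43) = 8965/(871 + 43) = 8965/914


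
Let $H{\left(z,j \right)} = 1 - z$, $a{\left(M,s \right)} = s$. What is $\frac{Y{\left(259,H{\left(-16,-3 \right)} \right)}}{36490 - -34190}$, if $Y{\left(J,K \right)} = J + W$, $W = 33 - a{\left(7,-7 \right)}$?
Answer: $\frac{299}{70680} \approx 0.0042303$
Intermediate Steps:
$W = 40$ ($W = 33 - -7 = 33 + 7 = 40$)
$Y{\left(J,K \right)} = 40 + J$ ($Y{\left(J,K \right)} = J + 40 = 40 + J$)
$\frac{Y{\left(259,H{\left(-16,-3 \right)} \right)}}{36490 - -34190} = \frac{40 + 259}{36490 - -34190} = \frac{299}{36490 + 34190} = \frac{299}{70680}$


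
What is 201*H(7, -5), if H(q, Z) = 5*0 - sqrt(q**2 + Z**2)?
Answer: -201*sqrt(74) ≈ -1729.1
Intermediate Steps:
H(q, Z) = -sqrt(Z**2 + q**2) (H(q, Z) = 0 - sqrt(Z**2 + q**2) = -sqrt(Z**2 + q**2))
201*H(7, -5) = 201*(-sqrt((-5)**2 + 7**2)) = 201*(-sqrt(25 + 49)) = 201*(-sqrt(74)) = -201*sqrt(74)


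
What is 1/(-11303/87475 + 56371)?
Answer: 87475/4931041922 ≈ 1.7740e-5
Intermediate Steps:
1/(-11303/87475 + 56371) = 1/(4931041922/87475) = 87475/4931041922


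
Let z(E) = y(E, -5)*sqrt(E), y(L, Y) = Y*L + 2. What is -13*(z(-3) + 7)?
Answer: -91 - 221*I*sqrt(3) ≈ -91.0 - 382.78*I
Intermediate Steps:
y(L, Y) = 2 + L*Y (y(L, Y) = L*Y + 2 = 2 + L*Y)
z(E) = sqrt(E)*(2 - 5*E) (z(E) = (2 + E*(-5))*sqrt(E) = (2 - 5*E)*sqrt(E) = sqrt(E)*(2 - 5*E))
-13*(z(-3) + 7) = -13*(sqrt(-3)*(2 - 5*(-3)) + 7) = -13*((I*sqrt(3))*(2 + 15) + 7) = -13*((I*sqrt(3))*17 + 7) = -13*(17*I*sqrt(3) + 7) = -13*(7 + 17*I*sqrt(3)) = -91 - 221*I*sqrt(3)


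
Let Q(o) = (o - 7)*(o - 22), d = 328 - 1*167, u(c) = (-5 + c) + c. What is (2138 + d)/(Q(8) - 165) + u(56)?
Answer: 16854/179 ≈ 94.156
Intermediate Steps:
u(c) = -5 + 2*c
d = 161 (d = 328 - 167 = 161)
Q(o) = (-22 + o)*(-7 + o) (Q(o) = (-7 + o)*(-22 + o) = (-22 + o)*(-7 + o))
(2138 + d)/(Q(8) - 165) + u(56) = (2138 + 161)/((154 + 8² - 29*8) - 165) + (-5 + 2*56) = 2299/((154 + 64 - 232) - 165) + (-5 + 112) = 2299/(-14 - 165) + 107 = 2299/(-179) + 107 = 2299*(-1/179) + 107 = -2299/179 + 107 = 16854/179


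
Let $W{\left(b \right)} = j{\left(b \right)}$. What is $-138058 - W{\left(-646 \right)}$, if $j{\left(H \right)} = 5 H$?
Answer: $-134828$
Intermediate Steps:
$W{\left(b \right)} = 5 b$
$-138058 - W{\left(-646 \right)} = -138058 - 5 \left(-646\right) = -138058 - -3230 = -138058 + 3230 = -134828$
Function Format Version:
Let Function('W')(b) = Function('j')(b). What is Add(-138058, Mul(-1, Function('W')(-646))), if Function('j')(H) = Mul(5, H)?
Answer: -134828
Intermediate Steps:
Function('W')(b) = Mul(5, b)
Add(-138058, Mul(-1, Function('W')(-646))) = Add(-138058, Mul(-1, Mul(5, -646))) = Add(-138058, Mul(-1, -3230)) = Add(-138058, 3230) = -134828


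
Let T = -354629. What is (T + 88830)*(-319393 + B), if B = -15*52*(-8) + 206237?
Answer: 28418165884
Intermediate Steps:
B = 212477 (B = -780*(-8) + 206237 = 6240 + 206237 = 212477)
(T + 88830)*(-319393 + B) = (-354629 + 88830)*(-319393 + 212477) = -265799*(-106916) = 28418165884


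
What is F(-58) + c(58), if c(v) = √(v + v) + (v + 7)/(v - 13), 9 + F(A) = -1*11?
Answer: -167/9 + 2*√29 ≈ -7.7852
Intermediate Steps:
F(A) = -20 (F(A) = -9 - 1*11 = -9 - 11 = -20)
c(v) = √2*√v + (7 + v)/(-13 + v) (c(v) = √(2*v) + (7 + v)/(-13 + v) = √2*√v + (7 + v)/(-13 + v))
F(-58) + c(58) = -20 + (7 + 58 + √2*58^(3/2) - 13*√2*√58)/(-13 + 58) = -20 + (7 + 58 + √2*(58*√58) - 26*√29)/45 = -20 + (7 + 58 + 116*√29 - 26*√29)/45 = -20 + (65 + 90*√29)/45 = -20 + (13/9 + 2*√29) = -167/9 + 2*√29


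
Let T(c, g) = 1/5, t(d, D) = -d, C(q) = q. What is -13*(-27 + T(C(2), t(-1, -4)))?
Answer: 1742/5 ≈ 348.40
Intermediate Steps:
T(c, g) = 1/5
-13*(-27 + T(C(2), t(-1, -4))) = -13*(-27 + 1/5) = -13*(-134/5) = 1742/5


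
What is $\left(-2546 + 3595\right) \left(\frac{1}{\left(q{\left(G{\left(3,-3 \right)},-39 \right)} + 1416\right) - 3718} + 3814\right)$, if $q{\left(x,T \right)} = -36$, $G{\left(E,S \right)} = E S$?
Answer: $\frac{9354070419}{2338} \approx 4.0009 \cdot 10^{6}$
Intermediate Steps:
$\left(-2546 + 3595\right) \left(\frac{1}{\left(q{\left(G{\left(3,-3 \right)},-39 \right)} + 1416\right) - 3718} + 3814\right) = \left(-2546 + 3595\right) \left(\frac{1}{\left(-36 + 1416\right) - 3718} + 3814\right) = 1049 \left(\frac{1}{1380 - 3718} + 3814\right) = 1049 \left(\frac{1}{-2338} + 3814\right) = 1049 \left(- \frac{1}{2338} + 3814\right) = 1049 \cdot \frac{8917131}{2338} = \frac{9354070419}{2338}$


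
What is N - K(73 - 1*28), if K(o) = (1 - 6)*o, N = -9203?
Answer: -8978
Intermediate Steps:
K(o) = -5*o
N - K(73 - 1*28) = -9203 - (-5)*(73 - 1*28) = -9203 - (-5)*(73 - 28) = -9203 - (-5)*45 = -9203 - 1*(-225) = -9203 + 225 = -8978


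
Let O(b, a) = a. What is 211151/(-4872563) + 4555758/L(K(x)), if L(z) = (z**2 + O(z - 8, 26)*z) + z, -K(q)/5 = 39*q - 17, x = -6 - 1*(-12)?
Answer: 10977915650162/2796680622295 ≈ 3.9253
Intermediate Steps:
x = 6 (x = -6 + 12 = 6)
K(q) = 85 - 195*q (K(q) = -5*(39*q - 17) = -5*(-17 + 39*q) = 85 - 195*q)
L(z) = z**2 + 27*z (L(z) = (z**2 + 26*z) + z = z**2 + 27*z)
211151/(-4872563) + 4555758/L(K(x)) = 211151/(-4872563) + 4555758/(((85 - 195*6)*(27 + (85 - 195*6)))) = 211151*(-1/4872563) + 4555758/(((85 - 1170)*(27 + (85 - 1170)))) = -211151/4872563 + 4555758/((-1085*(27 - 1085))) = -211151/4872563 + 4555758/((-1085*(-1058))) = -211151/4872563 + 4555758/1147930 = -211151/4872563 + 4555758*(1/1147930) = -211151/4872563 + 2277879/573965 = 10977915650162/2796680622295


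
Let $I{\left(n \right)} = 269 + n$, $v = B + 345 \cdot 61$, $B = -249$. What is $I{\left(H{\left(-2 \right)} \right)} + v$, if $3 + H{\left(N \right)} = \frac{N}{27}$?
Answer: $\frac{568672}{27} \approx 21062.0$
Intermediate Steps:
$H{\left(N \right)} = -3 + \frac{N}{27}$
$v = 20796$ ($v = -249 + 345 \cdot 61 = -249 + 21045 = 20796$)
$I{\left(H{\left(-2 \right)} \right)} + v = \left(269 + \left(-3 + \frac{1}{27} \left(-2\right)\right)\right) + 20796 = \left(269 - \frac{83}{27}\right) + 20796 = \frac{7180}{27} + 20796 = \frac{568672}{27}$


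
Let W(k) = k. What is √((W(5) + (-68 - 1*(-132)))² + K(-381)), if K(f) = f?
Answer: 2*√1095 ≈ 66.182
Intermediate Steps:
√((W(5) + (-68 - 1*(-132)))² + K(-381)) = √((5 + (-68 - 1*(-132)))² - 381) = √((5 + (-68 + 132))² - 381) = √((5 + 64)² - 381) = √(69² - 381) = √(4761 - 381) = √4380 = 2*√1095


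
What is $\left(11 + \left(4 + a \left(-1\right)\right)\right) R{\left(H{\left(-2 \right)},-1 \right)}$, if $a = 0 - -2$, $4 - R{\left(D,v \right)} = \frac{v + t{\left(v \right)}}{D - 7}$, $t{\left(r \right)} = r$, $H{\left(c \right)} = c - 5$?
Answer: $\frac{351}{7} \approx 50.143$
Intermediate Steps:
$H{\left(c \right)} = -5 + c$
$R{\left(D,v \right)} = 4 - \frac{2 v}{-7 + D}$ ($R{\left(D,v \right)} = 4 - \frac{v + v}{D - 7} = 4 - \frac{2 v}{-7 + D}$)
$a = 2$ ($a = 0 + 2 = 2$)
$\left(11 + \left(4 + a \left(-1\right)\right)\right) R{\left(H{\left(-2 \right)},-1 \right)} = \left(11 + \left(4 + 2 \left(-1\right)\right)\right) \frac{2 \left(-14 - -1 + 2 \left(-5 - 2\right)\right)}{-7 - 7} = \left(11 + \left(4 - 2\right)\right) \frac{2 \left(-14 + 1 + 2 \left(-7\right)\right)}{-7 - 7} = \left(11 + 2\right) \frac{2 \left(-14 + 1 - 14\right)}{-14} = 13 \cdot 2 \left(- \frac{1}{14}\right) \left(-27\right) = 13 \cdot \frac{27}{7} = \frac{351}{7}$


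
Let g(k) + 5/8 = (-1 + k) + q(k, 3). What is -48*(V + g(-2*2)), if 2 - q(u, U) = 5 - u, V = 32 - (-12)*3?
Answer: -2658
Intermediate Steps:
V = 68 (V = 32 - 1*(-36) = 32 + 36 = 68)
q(u, U) = -3 + u (q(u, U) = 2 - (5 - u) = 2 + (-5 + u) = -3 + u)
g(k) = -37/8 + 2*k (g(k) = -5/8 + ((-1 + k) + (-3 + k)) = -5/8 + (-4 + 2*k) = -37/8 + 2*k)
-48*(V + g(-2*2)) = -48*(68 + (-37/8 + 2*(-2*2))) = -48*(68 + (-37/8 + 2*(-4))) = -48*(68 + (-37/8 - 8)) = -48*(68 - 101/8) = -48*443/8 = -2658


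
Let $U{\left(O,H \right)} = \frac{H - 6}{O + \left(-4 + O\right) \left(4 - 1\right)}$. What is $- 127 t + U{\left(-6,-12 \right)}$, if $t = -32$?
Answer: $\frac{8129}{2} \approx 4064.5$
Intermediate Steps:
$U{\left(O,H \right)} = \frac{-6 + H}{-12 + 4 O}$ ($U{\left(O,H \right)} = \frac{-6 + H}{O + \left(-4 + O\right) 3} = \frac{-6 + H}{O + \left(-12 + 3 O\right)} = \frac{-6 + H}{-12 + 4 O}$)
$- 127 t + U{\left(-6,-12 \right)} = \left(-127\right) \left(-32\right) + \frac{-6 - 12}{4 \left(-3 - 6\right)} = 4064 + \frac{1}{4} \frac{1}{-9} \left(-18\right) = 4064 + \frac{1}{4} \left(- \frac{1}{9}\right) \left(-18\right) = 4064 + \frac{1}{2} = \frac{8129}{2}$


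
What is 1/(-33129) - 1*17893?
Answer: -592777198/33129 ≈ -17893.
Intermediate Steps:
1/(-33129) - 1*17893 = -1/33129 - 17893 = -592777198/33129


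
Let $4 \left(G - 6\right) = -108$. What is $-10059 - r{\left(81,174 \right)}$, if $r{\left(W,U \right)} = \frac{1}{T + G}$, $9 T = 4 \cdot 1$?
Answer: $- \frac{1860906}{185} \approx -10059.0$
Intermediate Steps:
$T = \frac{4}{9}$ ($T = \frac{4 \cdot 1}{9} = \frac{1}{9} \cdot 4 = \frac{4}{9} \approx 0.44444$)
$G = -21$ ($G = 6 + \frac{1}{4} \left(-108\right) = 6 - 27 = -21$)
$r{\left(W,U \right)} = - \frac{9}{185}$ ($r{\left(W,U \right)} = \frac{1}{\frac{4}{9} - 21} = \frac{1}{- \frac{185}{9}} = - \frac{9}{185}$)
$-10059 - r{\left(81,174 \right)} = -10059 - - \frac{9}{185} = -10059 + \frac{9}{185} = - \frac{1860906}{185}$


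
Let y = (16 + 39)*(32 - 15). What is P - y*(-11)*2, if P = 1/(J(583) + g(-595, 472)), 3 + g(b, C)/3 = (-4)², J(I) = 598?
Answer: 13103091/637 ≈ 20570.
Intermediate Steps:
g(b, C) = 39 (g(b, C) = -9 + 3*(-4)² = -9 + 3*16 = -9 + 48 = 39)
P = 1/637 (P = 1/(598 + 39) = 1/637 ≈ 0.0015699)
y = 935 (y = 55*17 = 935)
P - y*(-11)*2 = 1/637 - 935*(-11)*2 = 1/637 - (-10285)*2 = 1/637 - 1*(-20570) = 1/637 + 20570 = 13103091/637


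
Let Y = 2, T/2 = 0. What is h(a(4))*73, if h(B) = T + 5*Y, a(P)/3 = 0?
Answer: 730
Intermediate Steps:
T = 0 (T = 2*0 = 0)
a(P) = 0 (a(P) = 3*0 = 0)
h(B) = 10 (h(B) = 0 + 5*2 = 0 + 10 = 10)
h(a(4))*73 = 10*73 = 730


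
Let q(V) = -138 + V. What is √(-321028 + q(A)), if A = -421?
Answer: 7*I*√6563 ≈ 567.09*I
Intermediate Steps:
√(-321028 + q(A)) = √(-321028 + (-138 - 421)) = √(-321028 - 559) = √(-321587) = 7*I*√6563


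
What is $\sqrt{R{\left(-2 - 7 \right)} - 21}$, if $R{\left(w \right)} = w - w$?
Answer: $i \sqrt{21} \approx 4.5826 i$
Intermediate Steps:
$R{\left(w \right)} = 0$
$\sqrt{R{\left(-2 - 7 \right)} - 21} = \sqrt{0 - 21} = \sqrt{-21} = i \sqrt{21}$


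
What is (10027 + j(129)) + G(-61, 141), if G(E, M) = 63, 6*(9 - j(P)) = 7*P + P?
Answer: 9927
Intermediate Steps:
j(P) = 9 - 4*P/3 (j(P) = 9 - (7*P + P)/6 = 9 - 4*P/3)
(10027 + j(129)) + G(-61, 141) = (10027 + (9 - 4/3*129)) + 63 = (10027 + (9 - 172)) + 63 = (10027 - 163) + 63 = 9864 + 63 = 9927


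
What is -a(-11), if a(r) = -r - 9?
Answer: -2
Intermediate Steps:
a(r) = -9 - r
-a(-11) = -(-9 - 1*(-11)) = -(-9 + 11) = -1*2 = -2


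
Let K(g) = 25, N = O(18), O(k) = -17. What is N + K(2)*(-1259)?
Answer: -31492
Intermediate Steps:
N = -17
N + K(2)*(-1259) = -17 + 25*(-1259) = -17 - 31475 = -31492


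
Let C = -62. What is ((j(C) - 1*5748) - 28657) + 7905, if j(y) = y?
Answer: -26562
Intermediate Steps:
((j(C) - 1*5748) - 28657) + 7905 = ((-62 - 1*5748) - 28657) + 7905 = ((-62 - 5748) - 28657) + 7905 = (-5810 - 28657) + 7905 = -34467 + 7905 = -26562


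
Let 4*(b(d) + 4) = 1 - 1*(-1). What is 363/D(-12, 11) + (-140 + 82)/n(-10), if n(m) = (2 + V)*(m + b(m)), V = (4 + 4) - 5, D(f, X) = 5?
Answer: 9917/135 ≈ 73.459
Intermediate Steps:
b(d) = -7/2 (b(d) = -4 + (1 - 1*(-1))/4 = -4 + (1 + 1)/4 = -4 + (1/4)*2 = -4 + 1/2 = -7/2)
V = 3 (V = 8 - 5 = 3)
n(m) = -35/2 + 5*m (n(m) = (2 + 3)*(m - 7/2) = 5*(-7/2 + m) = -35/2 + 5*m)
363/D(-12, 11) + (-140 + 82)/n(-10) = 363/5 + (-140 + 82)/(-35/2 + 5*(-10)) = 363*(1/5) - 58/(-35/2 - 50) = 363/5 - 58/(-135/2) = 363/5 - 58*(-2/135) = 363/5 + 116/135 = 9917/135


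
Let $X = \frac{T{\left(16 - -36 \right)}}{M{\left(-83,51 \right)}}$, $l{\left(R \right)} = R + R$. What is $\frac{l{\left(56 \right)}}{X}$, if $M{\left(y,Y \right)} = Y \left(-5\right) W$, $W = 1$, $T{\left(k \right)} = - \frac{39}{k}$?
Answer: $38080$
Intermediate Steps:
$l{\left(R \right)} = 2 R$
$M{\left(y,Y \right)} = - 5 Y$ ($M{\left(y,Y \right)} = Y \left(-5\right) 1 = - 5 Y 1 = - 5 Y$)
$X = \frac{1}{340}$ ($X = \frac{\left(-39\right) \frac{1}{16 - -36}}{\left(-5\right) 51} = \frac{\left(-39\right) \frac{1}{16 + 36}}{-255} = - \frac{39}{52} \left(- \frac{1}{255}\right) = \left(-39\right) \frac{1}{52} \left(- \frac{1}{255}\right) = \left(- \frac{3}{4}\right) \left(- \frac{1}{255}\right) = \frac{1}{340} \approx 0.0029412$)
$\frac{l{\left(56 \right)}}{X} = 2 \cdot 56 \frac{1}{\frac{1}{340}} = 112 \cdot 340 = 38080$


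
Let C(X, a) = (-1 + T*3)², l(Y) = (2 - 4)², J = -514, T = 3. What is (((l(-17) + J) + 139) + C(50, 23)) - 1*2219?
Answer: -2526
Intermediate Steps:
l(Y) = 4 (l(Y) = (-2)² = 4)
C(X, a) = 64 (C(X, a) = (-1 + 3*3)² = (-1 + 9)² = 8² = 64)
(((l(-17) + J) + 139) + C(50, 23)) - 1*2219 = (((4 - 514) + 139) + 64) - 1*2219 = ((-510 + 139) + 64) - 2219 = (-371 + 64) - 2219 = -307 - 2219 = -2526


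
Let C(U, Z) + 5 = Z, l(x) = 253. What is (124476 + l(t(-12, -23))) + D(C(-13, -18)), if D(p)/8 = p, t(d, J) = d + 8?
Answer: 124545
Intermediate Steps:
t(d, J) = 8 + d
C(U, Z) = -5 + Z
D(p) = 8*p
(124476 + l(t(-12, -23))) + D(C(-13, -18)) = (124476 + 253) + 8*(-5 - 18) = 124729 + 8*(-23) = 124729 - 184 = 124545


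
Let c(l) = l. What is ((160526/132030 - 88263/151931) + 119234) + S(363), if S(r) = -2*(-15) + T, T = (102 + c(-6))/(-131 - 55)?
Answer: 1196186309349428/10029724965 ≈ 1.1926e+5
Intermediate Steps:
T = -16/31 (T = (102 - 6)/(-131 - 55) = 96/(-186) = 96*(-1/186) = -16/31 ≈ -0.51613)
S(r) = 914/31 (S(r) = -2*(-15) - 16/31 = 30 - 16/31 = 914/31)
((160526/132030 - 88263/151931) + 119234) + S(363) = ((160526/132030 - 88263/151931) + 119234) + 914/31 = ((160526*(1/132030) - 88263*1/151931) + 119234) + 914/31 = ((80263/66015 - 88263/151931) + 119234) + 914/31 = (6367755908/10029724965 + 119234) + 914/31 = 1195890594232718/10029724965 + 914/31 = 1196186309349428/10029724965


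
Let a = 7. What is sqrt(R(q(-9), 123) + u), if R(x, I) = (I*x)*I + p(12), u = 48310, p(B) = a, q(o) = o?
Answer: 2*I*sqrt(21961) ≈ 296.38*I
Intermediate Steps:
p(B) = 7
R(x, I) = 7 + x*I**2 (R(x, I) = (I*x)*I + 7 = x*I**2 + 7 = 7 + x*I**2)
sqrt(R(q(-9), 123) + u) = sqrt((7 - 9*123**2) + 48310) = sqrt((7 - 9*15129) + 48310) = sqrt((7 - 136161) + 48310) = sqrt(-136154 + 48310) = sqrt(-87844) = 2*I*sqrt(21961)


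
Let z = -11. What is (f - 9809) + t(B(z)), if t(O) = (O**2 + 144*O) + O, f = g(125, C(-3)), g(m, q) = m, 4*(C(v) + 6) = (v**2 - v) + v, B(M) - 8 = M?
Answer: -10110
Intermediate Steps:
B(M) = 8 + M
C(v) = -6 + v**2/4 (C(v) = -6 + ((v**2 - v) + v)/4 = -6 + v**2/4)
f = 125
t(O) = O**2 + 145*O
(f - 9809) + t(B(z)) = (125 - 9809) + (8 - 11)*(145 + (8 - 11)) = -9684 - 3*(145 - 3) = -9684 - 3*142 = -9684 - 426 = -10110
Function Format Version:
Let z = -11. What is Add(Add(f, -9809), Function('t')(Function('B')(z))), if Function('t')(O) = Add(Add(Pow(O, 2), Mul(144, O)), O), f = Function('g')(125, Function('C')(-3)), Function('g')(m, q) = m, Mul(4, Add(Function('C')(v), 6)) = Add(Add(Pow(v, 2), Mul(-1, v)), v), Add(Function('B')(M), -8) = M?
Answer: -10110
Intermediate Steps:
Function('B')(M) = Add(8, M)
Function('C')(v) = Add(-6, Mul(Rational(1, 4), Pow(v, 2))) (Function('C')(v) = Add(-6, Mul(Rational(1, 4), Add(Add(Pow(v, 2), Mul(-1, v)), v))) = Add(-6, Mul(Rational(1, 4), Pow(v, 2))))
f = 125
Function('t')(O) = Add(Pow(O, 2), Mul(145, O))
Add(Add(f, -9809), Function('t')(Function('B')(z))) = Add(Add(125, -9809), Mul(Add(8, -11), Add(145, Add(8, -11)))) = Add(-9684, Mul(-3, Add(145, -3))) = Add(-9684, Mul(-3, 142)) = Add(-9684, -426) = -10110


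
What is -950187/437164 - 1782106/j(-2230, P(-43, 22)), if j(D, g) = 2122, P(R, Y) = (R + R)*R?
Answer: -55792063157/66261572 ≈ -842.00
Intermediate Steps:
P(R, Y) = 2*R² (P(R, Y) = (2*R)*R = 2*R²)
-950187/437164 - 1782106/j(-2230, P(-43, 22)) = -950187/437164 - 1782106/2122 = -950187*1/437164 - 1782106*1/2122 = -135741/62452 - 891053/1061 = -55792063157/66261572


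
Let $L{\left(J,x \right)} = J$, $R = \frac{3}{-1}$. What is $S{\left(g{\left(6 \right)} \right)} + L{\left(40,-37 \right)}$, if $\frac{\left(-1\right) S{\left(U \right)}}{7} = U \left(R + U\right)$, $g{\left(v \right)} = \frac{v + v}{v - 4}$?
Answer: $-86$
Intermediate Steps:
$R = -3$ ($R = 3 \left(-1\right) = -3$)
$g{\left(v \right)} = \frac{2 v}{-4 + v}$
$S{\left(U \right)} = - 7 U \left(-3 + U\right)$
$S{\left(g{\left(6 \right)} \right)} + L{\left(40,-37 \right)} = 7 \cdot 2 \cdot 6 \frac{1}{-4 + 6} \left(3 - 2 \cdot 6 \frac{1}{-4 + 6}\right) + 40 = 7 \cdot 2 \cdot 6 \cdot \frac{1}{2} \left(3 - 2 \cdot 6 \cdot \frac{1}{2}\right) + 40 = 7 \cdot 6 \left(3 - 6\right) + 40 = 7 \cdot 6 \left(-3\right) + 40 = -126 + 40 = -86$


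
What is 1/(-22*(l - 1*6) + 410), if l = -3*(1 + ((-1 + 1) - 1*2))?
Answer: 1/476 ≈ 0.0021008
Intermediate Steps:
l = 3 (l = -3*(1 + (0 - 2)) = -3*(1 - 2) = -3*(-1) = 3)
1/(-22*(l - 1*6) + 410) = 1/(-22*(3 - 1*6) + 410) = 1/(-22*(3 - 6) + 410) = 1/(-22*(-3) + 410) = 1/(66 + 410) = 1/476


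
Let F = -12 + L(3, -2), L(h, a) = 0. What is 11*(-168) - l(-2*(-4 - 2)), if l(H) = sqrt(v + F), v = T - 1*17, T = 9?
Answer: -1848 - 2*I*sqrt(5) ≈ -1848.0 - 4.4721*I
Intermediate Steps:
v = -8 (v = 9 - 1*17 = 9 - 17 = -8)
F = -12 (F = -12 + 0 = -12)
l(H) = 2*I*sqrt(5) (l(H) = sqrt(-8 - 12) = sqrt(-20) = 2*I*sqrt(5))
11*(-168) - l(-2*(-4 - 2)) = 11*(-168) - 2*I*sqrt(5) = -1848 - 2*I*sqrt(5)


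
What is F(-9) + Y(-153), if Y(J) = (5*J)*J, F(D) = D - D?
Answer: 117045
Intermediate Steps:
F(D) = 0
Y(J) = 5*J²
F(-9) + Y(-153) = 0 + 5*(-153)² = 0 + 5*23409 = 0 + 117045 = 117045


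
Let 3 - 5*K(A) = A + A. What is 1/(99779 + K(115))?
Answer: 5/498668 ≈ 1.0027e-5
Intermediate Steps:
K(A) = ⅗ - 2*A/5 (K(A) = ⅗ - (A + A)/5 = ⅗ - 2*A/5)
1/(99779 + K(115)) = 1/(99779 + (⅗ - ⅖*115)) = 1/(99779 + (⅗ - 46)) = 1/(99779 - 227/5) = 1/(498668/5) = 5/498668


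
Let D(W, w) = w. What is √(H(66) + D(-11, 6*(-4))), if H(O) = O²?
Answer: 38*√3 ≈ 65.818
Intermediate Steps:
√(H(66) + D(-11, 6*(-4))) = √(66² + 6*(-4)) = √(4356 - 24) = √4332 = 38*√3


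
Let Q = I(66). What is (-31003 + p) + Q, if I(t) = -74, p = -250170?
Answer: -281247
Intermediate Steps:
Q = -74
(-31003 + p) + Q = (-31003 - 250170) - 74 = -281173 - 74 = -281247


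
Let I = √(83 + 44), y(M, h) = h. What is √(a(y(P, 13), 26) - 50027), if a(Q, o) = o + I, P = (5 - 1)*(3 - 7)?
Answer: √(-50001 + √127) ≈ 223.58*I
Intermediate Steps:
P = -16 (P = 4*(-4) = -16)
I = √127 ≈ 11.269
a(Q, o) = o + √127
√(a(y(P, 13), 26) - 50027) = √((26 + √127) - 50027) = √(-50001 + √127)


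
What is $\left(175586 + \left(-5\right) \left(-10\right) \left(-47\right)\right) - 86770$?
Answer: $86466$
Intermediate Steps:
$\left(175586 + \left(-5\right) \left(-10\right) \left(-47\right)\right) - 86770 = \left(175586 + 50 \left(-47\right)\right) - 86770 = \left(175586 - 2350\right) - 86770 = 173236 - 86770 = 86466$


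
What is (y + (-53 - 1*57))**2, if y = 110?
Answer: 0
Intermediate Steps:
(y + (-53 - 1*57))**2 = (110 + (-53 - 1*57))**2 = (110 + (-53 - 57))**2 = (110 - 110)**2 = 0**2 = 0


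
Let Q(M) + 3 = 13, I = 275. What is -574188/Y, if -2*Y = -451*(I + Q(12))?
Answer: -382792/42845 ≈ -8.9343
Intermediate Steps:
Q(M) = 10 (Q(M) = -3 + 13 = 10)
Y = 128535/2 (Y = -(-451)*(275 + 10)/2 = -(-451)*285/2 = -1/2*(-128535) = 128535/2 ≈ 64268.)
-574188/Y = -574188/128535/2 = -574188*2/128535 = -382792/42845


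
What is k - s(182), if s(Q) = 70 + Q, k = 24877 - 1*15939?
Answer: 8686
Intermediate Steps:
k = 8938 (k = 24877 - 15939 = 8938)
k - s(182) = 8938 - (70 + 182) = 8938 - 1*252 = 8938 - 252 = 8686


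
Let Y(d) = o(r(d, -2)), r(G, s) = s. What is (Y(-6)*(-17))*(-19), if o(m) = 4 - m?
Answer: 1938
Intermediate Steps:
Y(d) = 6 (Y(d) = 4 - 1*(-2) = 4 + 2 = 6)
(Y(-6)*(-17))*(-19) = (6*(-17))*(-19) = -102*(-19) = 1938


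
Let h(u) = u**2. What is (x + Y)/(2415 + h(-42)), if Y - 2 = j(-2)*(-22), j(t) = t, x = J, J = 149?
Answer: 65/1393 ≈ 0.046662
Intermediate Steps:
x = 149
Y = 46 (Y = 2 - 2*(-22) = 2 + 44 = 46)
(x + Y)/(2415 + h(-42)) = (149 + 46)/(2415 + (-42)**2) = 195/(2415 + 1764) = 195/4179 = 195*(1/4179) = 65/1393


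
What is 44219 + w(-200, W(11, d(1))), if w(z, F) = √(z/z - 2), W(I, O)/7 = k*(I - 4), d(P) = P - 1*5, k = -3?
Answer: 44219 + I ≈ 44219.0 + 1.0*I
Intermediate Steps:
d(P) = -5 + P (d(P) = P - 5 = -5 + P)
W(I, O) = 84 - 21*I (W(I, O) = 7*(-3*(I - 4)) = 7*(-3*(-4 + I)) = 7*(12 - 3*I) = 84 - 21*I)
w(z, F) = I (w(z, F) = √(1 - 2) = √(-1) = I)
44219 + w(-200, W(11, d(1))) = 44219 + I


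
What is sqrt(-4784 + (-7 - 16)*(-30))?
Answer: I*sqrt(4094) ≈ 63.984*I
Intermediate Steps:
sqrt(-4784 + (-7 - 16)*(-30)) = sqrt(-4784 - 23*(-30)) = sqrt(-4784 + 690) = sqrt(-4094) = I*sqrt(4094)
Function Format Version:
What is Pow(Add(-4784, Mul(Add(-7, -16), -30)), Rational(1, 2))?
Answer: Mul(I, Pow(4094, Rational(1, 2))) ≈ Mul(63.984, I)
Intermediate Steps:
Pow(Add(-4784, Mul(Add(-7, -16), -30)), Rational(1, 2)) = Pow(Add(-4784, Mul(-23, -30)), Rational(1, 2)) = Pow(Add(-4784, 690), Rational(1, 2)) = Pow(-4094, Rational(1, 2)) = Mul(I, Pow(4094, Rational(1, 2)))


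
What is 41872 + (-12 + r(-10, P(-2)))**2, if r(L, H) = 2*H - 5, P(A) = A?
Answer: 42313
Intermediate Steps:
r(L, H) = -5 + 2*H
41872 + (-12 + r(-10, P(-2)))**2 = 41872 + (-12 + (-5 + 2*(-2)))**2 = 41872 + (-12 + (-5 - 4))**2 = 41872 + (-12 - 9)**2 = 41872 + (-21)**2 = 41872 + 441 = 42313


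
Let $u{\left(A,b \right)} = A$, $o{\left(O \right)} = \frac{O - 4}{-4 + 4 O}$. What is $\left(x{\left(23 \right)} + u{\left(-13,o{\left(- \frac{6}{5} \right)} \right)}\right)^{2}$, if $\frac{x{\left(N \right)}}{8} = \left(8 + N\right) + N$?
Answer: $175561$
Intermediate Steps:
$o{\left(O \right)} = \frac{-4 + O}{-4 + 4 O}$
$x{\left(N \right)} = 64 + 16 N$ ($x{\left(N \right)} = 8 \left(\left(8 + N\right) + N\right) = 8 \left(8 + 2 N\right) = 64 + 16 N$)
$\left(x{\left(23 \right)} + u{\left(-13,o{\left(- \frac{6}{5} \right)} \right)}\right)^{2} = \left(\left(64 + 16 \cdot 23\right) - 13\right)^{2} = \left(\left(64 + 368\right) - 13\right)^{2} = \left(432 - 13\right)^{2} = 419^{2} = 175561$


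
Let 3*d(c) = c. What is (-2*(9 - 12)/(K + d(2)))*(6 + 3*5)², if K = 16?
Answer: 3969/25 ≈ 158.76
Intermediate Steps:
d(c) = c/3
(-2*(9 - 12)/(K + d(2)))*(6 + 3*5)² = (-2*(9 - 12)/(16 + (⅓)*2))*(6 + 3*5)² = (-(-6)/(16 + ⅔))*(6 + 15)² = -(-6)/50/3*21² = -(-6)*3/50*441 = -2*(-9/50)*441 = (9/25)*441 = 3969/25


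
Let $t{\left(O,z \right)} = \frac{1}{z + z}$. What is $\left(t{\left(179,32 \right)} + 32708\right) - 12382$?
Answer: $\frac{1300865}{64} \approx 20326.0$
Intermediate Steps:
$t{\left(O,z \right)} = \frac{1}{2 z}$
$\left(t{\left(179,32 \right)} + 32708\right) - 12382 = \left(\frac{1}{2 \cdot 32} + 32708\right) - 12382 = \left(\frac{1}{2} \cdot \frac{1}{32} + 32708\right) - 12382 = \left(\frac{1}{64} + 32708\right) - 12382 = \frac{2093313}{64} - 12382 = \frac{1300865}{64}$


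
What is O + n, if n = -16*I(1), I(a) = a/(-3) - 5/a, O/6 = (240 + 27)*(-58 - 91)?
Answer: -715838/3 ≈ -2.3861e+5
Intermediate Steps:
O = -238698 (O = 6*((240 + 27)*(-58 - 91)) = 6*(267*(-149)) = 6*(-39783) = -238698)
I(a) = -5/a - a/3 (I(a) = a*(-⅓) - 5/a = -a/3 - 5/a = -5/a - a/3)
n = 256/3 (n = -16*(-5/1 - ⅓*1) = -16*(-5*1 - ⅓) = -16*(-5 - ⅓) = -16*(-16/3) = 256/3 ≈ 85.333)
O + n = -238698 + 256/3 = -715838/3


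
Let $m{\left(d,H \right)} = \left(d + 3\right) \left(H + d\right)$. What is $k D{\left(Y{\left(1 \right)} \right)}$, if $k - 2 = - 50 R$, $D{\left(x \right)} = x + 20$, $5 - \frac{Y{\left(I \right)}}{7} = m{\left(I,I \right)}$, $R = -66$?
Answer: $-3302$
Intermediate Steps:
$m{\left(d,H \right)} = \left(3 + d\right) \left(H + d\right)$
$Y{\left(I \right)} = 35 - 42 I - 14 I^{2}$ ($Y{\left(I \right)} = 35 - 7 \left(I^{2} + 3 I + 3 I + I I\right) = 35 - 7 \left(I^{2} + 3 I + 3 I + I^{2}\right) = 35 - 7 \left(2 I^{2} + 6 I\right) = 35 - \left(14 I^{2} + 42 I\right) = 35 - 42 I - 14 I^{2}$)
$D{\left(x \right)} = 20 + x$
$k = 3302$ ($k = 2 - -3300 = 2 + 3300 = 3302$)
$k D{\left(Y{\left(1 \right)} \right)} = 3302 \left(20 - \left(7 + 14\right)\right) = 3302 \left(20 - 21\right) = 3302 \left(-1\right) = -3302$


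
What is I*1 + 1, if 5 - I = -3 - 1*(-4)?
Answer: 5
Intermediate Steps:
I = 4 (I = 5 - (-3 - 1*(-4)) = 5 - (-3 + 4) = 5 - 1*1 = 5 - 1 = 4)
I*1 + 1 = 4*1 + 1 = 4 + 1 = 5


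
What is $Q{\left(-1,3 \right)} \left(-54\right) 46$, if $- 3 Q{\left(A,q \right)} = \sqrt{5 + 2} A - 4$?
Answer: $-3312 - 828 \sqrt{7} \approx -5502.7$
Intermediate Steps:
$Q{\left(A,q \right)} = \frac{4}{3} - \frac{A \sqrt{7}}{3}$ ($Q{\left(A,q \right)} = - \frac{\sqrt{5 + 2} A - 4}{3} = - \frac{\sqrt{7} A - 4}{3} = - \frac{A \sqrt{7} - 4}{3} = - \frac{-4 + A \sqrt{7}}{3} = \frac{4}{3} - \frac{A \sqrt{7}}{3}$)
$Q{\left(-1,3 \right)} \left(-54\right) 46 = \left(\frac{4}{3} - - \frac{\sqrt{7}}{3}\right) \left(-54\right) 46 = \left(\frac{4}{3} + \frac{\sqrt{7}}{3}\right) \left(-54\right) 46 = \left(-72 - 18 \sqrt{7}\right) 46 = -3312 - 828 \sqrt{7}$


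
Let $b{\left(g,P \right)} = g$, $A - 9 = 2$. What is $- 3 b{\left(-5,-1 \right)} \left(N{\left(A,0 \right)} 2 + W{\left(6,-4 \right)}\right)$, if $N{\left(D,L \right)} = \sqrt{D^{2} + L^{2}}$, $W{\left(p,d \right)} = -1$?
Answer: $315$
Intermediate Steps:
$A = 11$ ($A = 9 + 2 = 11$)
$- 3 b{\left(-5,-1 \right)} \left(N{\left(A,0 \right)} 2 + W{\left(6,-4 \right)}\right) = \left(-3\right) \left(-5\right) \left(\sqrt{11^{2} + 0^{2}} \cdot 2 - 1\right) = 15 \left(\sqrt{121 + 0} \cdot 2 - 1\right) = 15 \left(\sqrt{121} \cdot 2 - 1\right) = 15 \left(11 \cdot 2 - 1\right) = 15 \left(22 - 1\right) = 15 \cdot 21 = 315$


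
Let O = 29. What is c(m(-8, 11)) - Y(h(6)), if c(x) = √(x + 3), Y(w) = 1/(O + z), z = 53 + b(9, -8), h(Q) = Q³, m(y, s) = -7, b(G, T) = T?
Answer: -1/74 + 2*I ≈ -0.013514 + 2.0*I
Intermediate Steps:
z = 45 (z = 53 - 8 = 45)
Y(w) = 1/74 (Y(w) = 1/(29 + 45) = 1/74)
c(x) = √(3 + x)
c(m(-8, 11)) - Y(h(6)) = √(3 - 7) - 1*1/74 = √(-4) - 1/74 = 2*I - 1/74 = -1/74 + 2*I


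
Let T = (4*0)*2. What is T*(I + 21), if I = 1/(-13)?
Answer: 0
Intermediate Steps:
I = -1/13 (I = 1*(-1/13) = -1/13 ≈ -0.076923)
T = 0 (T = 0*2 = 0)
T*(I + 21) = 0*(-1/13 + 21) = 0*(272/13) = 0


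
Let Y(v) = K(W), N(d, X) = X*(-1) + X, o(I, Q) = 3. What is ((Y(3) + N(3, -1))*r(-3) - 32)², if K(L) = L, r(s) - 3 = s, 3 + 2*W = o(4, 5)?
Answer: 1024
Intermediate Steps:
N(d, X) = 0 (N(d, X) = -X + X = 0)
W = 0 (W = -3/2 + (½)*3 = -3/2 + 3/2 = 0)
r(s) = 3 + s
Y(v) = 0
((Y(3) + N(3, -1))*r(-3) - 32)² = ((0 + 0)*(3 - 3) - 32)² = (0*0 - 32)² = (0 - 32)² = (-32)² = 1024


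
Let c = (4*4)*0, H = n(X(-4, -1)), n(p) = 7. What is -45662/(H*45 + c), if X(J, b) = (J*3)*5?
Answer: -45662/315 ≈ -144.96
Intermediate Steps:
X(J, b) = 15*J (X(J, b) = (3*J)*5 = 15*J)
H = 7
c = 0 (c = 16*0 = 0)
-45662/(H*45 + c) = -45662/(7*45 + 0) = -45662/(315 + 0) = -45662/315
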